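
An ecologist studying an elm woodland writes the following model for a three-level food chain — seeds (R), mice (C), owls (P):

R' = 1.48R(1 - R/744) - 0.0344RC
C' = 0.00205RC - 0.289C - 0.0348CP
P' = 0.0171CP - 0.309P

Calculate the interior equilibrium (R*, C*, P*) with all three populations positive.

R* ≈ 432, C* ≈ 18.1, P* ≈ 17.1

From dP/dt = 0: 0.0171C* = 0.309, so C* = 18.1.
From dR/dt = 0: 1.48(1 - R*/744) = 0.0344·18.1, giving R* = 744·(1 - 0.42) = 432.
From dC/dt = 0: 0.00205·432 - 0.289 = 0.0348P*, so P* = 0.596/0.0348 = 17.1.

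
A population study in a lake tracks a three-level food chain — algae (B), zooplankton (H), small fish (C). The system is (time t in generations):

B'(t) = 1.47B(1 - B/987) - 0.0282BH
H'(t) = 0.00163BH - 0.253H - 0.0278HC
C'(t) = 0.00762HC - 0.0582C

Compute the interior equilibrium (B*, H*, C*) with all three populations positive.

B* ≈ 842, H* ≈ 7.64, C* ≈ 40.3

From dC/dt = 0: 0.00762H* = 0.0582, so H* = 7.64.
From dB/dt = 0: 1.47(1 - B*/987) = 0.0282·7.64, giving B* = 987·(1 - 0.147) = 842.
From dH/dt = 0: 0.00163·842 - 0.253 = 0.0278C*, so C* = 1.12/0.0278 = 40.3.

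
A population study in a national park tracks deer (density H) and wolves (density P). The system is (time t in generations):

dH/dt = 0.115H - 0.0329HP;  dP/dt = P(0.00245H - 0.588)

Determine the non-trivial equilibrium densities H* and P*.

H* ≈ 240, P* ≈ 3.5

Set dP/dt = 0 with P > 0: 0.00245H - 0.588 = 0, so H* = 0.588/0.00245 = 240.
Set dH/dt = 0 with H > 0: 0.115 - 0.0329P = 0, so P* = 0.115/0.0329 = 3.5.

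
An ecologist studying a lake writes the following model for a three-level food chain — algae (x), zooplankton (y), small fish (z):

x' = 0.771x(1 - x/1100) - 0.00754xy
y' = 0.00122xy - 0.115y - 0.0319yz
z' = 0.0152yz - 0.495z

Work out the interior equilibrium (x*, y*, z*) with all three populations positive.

x* ≈ 750, y* ≈ 32.6, z* ≈ 25.1

From dz/dt = 0: 0.0152y* = 0.495, so y* = 32.6.
From dx/dt = 0: 0.771(1 - x*/1100) = 0.00754·32.6, giving x* = 1100·(1 - 0.318) = 750.
From dy/dt = 0: 0.00122·750 - 0.115 = 0.0319z*, so z* = 0.8/0.0319 = 25.1.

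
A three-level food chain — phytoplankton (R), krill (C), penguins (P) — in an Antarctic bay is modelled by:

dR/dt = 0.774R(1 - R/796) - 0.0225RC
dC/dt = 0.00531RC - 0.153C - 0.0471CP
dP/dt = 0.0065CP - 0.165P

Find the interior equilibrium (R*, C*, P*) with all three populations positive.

R* ≈ 209, C* ≈ 25.4, P* ≈ 20.3

From dP/dt = 0: 0.0065C* = 0.165, so C* = 25.4.
From dR/dt = 0: 0.774(1 - R*/796) = 0.0225·25.4, giving R* = 796·(1 - 0.738) = 209.
From dC/dt = 0: 0.00531·209 - 0.153 = 0.0471P*, so P* = 0.955/0.0471 = 20.3.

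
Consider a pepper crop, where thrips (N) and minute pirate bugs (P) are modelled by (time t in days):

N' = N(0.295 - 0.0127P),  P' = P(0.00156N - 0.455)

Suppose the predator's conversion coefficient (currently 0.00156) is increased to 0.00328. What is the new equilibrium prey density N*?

N* ≈ 139

At the interior fixed point, setting dP/dt = 0 with P > 0 fixes N* = (predator death rate)/(NP coefficient) — independent of the other coefficients.
With the change, N* = 0.455/0.00328 = 139; it falls from 292.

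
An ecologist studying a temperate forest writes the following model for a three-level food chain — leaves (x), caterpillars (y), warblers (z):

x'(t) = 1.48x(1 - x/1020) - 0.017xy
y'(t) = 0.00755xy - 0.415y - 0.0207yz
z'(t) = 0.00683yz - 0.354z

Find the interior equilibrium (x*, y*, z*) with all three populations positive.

From dz/dt = 0: 0.00683y* = 0.354, so y* = 51.8.
From dx/dt = 0: 1.48(1 - x*/1020) = 0.017·51.8, giving x* = 1020·(1 - 0.595) = 413.
From dy/dt = 0: 0.00755·413 - 0.415 = 0.0207z*, so z* = 2.7/0.0207 = 130.

x* ≈ 413, y* ≈ 51.8, z* ≈ 130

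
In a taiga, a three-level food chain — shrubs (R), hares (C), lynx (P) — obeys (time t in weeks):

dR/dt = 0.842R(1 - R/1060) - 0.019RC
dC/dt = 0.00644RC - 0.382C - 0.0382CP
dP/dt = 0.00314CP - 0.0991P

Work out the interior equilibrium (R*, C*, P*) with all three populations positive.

R* ≈ 305, C* ≈ 31.6, P* ≈ 41.4

From dP/dt = 0: 0.00314C* = 0.0991, so C* = 31.6.
From dR/dt = 0: 0.842(1 - R*/1060) = 0.019·31.6, giving R* = 1060·(1 - 0.712) = 305.
From dC/dt = 0: 0.00644·305 - 0.382 = 0.0382P*, so P* = 1.58/0.0382 = 41.4.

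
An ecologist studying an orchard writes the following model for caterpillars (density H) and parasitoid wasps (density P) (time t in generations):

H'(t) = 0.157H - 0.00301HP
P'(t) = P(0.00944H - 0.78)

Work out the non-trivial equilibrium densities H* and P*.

Set dP/dt = 0 with P > 0: 0.00944H - 0.78 = 0, so H* = 0.78/0.00944 = 82.6.
Set dH/dt = 0 with H > 0: 0.157 - 0.00301P = 0, so P* = 0.157/0.00301 = 52.2.

H* ≈ 82.6, P* ≈ 52.2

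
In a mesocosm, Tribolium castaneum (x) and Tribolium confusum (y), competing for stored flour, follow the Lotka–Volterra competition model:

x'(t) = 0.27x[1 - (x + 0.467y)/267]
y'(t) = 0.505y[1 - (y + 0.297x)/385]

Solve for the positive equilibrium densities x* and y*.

Setting both brackets to zero gives the nullclines x + 0.467y = 267 and 0.297x + y = 385.
Substituting y = 385 - 0.297x into the first: x(1 - 0.467·0.297) = 267 - 0.467·385.
So x* = 87.2/0.861 = 101, and then y* = 385 - 0.297·101 = 355.

x* ≈ 101, y* ≈ 355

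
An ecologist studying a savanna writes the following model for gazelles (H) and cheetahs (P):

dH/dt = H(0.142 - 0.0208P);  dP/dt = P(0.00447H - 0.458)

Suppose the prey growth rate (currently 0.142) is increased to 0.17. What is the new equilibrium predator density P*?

P* ≈ 8.17

At the interior fixed point, setting dH/dt = 0 with H > 0 fixes P* = (prey growth rate)/(HP coefficient) — independent of the other coefficients.
With the change, P* = 0.17/0.0208 = 8.17; it rises from 6.83.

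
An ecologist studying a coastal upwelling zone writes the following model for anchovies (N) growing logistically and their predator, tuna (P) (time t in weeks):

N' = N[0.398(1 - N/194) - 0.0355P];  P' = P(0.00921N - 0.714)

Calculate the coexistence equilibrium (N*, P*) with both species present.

N* ≈ 77.5, P* ≈ 6.73

From dP/dt = 0 with P > 0: 0.00921N* = 0.714, so N* = 77.5.
Substitute into dN/dt = 0: 0.398(1 - 77.5/194) = 0.0355P*.
The bracket is 0.6, giving P* = 0.239/0.0355 = 6.73.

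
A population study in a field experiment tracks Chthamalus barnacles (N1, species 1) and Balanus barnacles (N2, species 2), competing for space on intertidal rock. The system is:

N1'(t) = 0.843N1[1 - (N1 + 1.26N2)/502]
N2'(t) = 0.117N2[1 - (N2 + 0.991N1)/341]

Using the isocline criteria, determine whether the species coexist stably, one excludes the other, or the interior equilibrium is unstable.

Compare the nullcline intercepts: K1/α12 = 502/1.26 = 398 > K2 = 341; K2/α21 = 341/0.991 = 344 < K1 = 502.
Since the inequalities point opposite ways, species 1 can invade but species 2 cannot.

species 1 excludes species 2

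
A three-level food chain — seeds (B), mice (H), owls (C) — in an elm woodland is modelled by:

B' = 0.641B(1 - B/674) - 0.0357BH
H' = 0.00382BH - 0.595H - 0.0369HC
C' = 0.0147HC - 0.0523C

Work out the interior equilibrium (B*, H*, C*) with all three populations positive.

From dC/dt = 0: 0.0147H* = 0.0523, so H* = 3.56.
From dB/dt = 0: 0.641(1 - B*/674) = 0.0357·3.56, giving B* = 674·(1 - 0.198) = 540.
From dH/dt = 0: 0.00382·540 - 0.595 = 0.0369C*, so C* = 1.47/0.0369 = 39.8.

B* ≈ 540, H* ≈ 3.56, C* ≈ 39.8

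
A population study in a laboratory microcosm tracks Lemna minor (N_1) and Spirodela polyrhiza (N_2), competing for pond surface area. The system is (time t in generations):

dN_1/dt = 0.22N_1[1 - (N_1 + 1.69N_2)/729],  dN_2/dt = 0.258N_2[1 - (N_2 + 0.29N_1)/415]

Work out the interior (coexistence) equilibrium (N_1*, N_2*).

N_1* ≈ 54.2, N_2* ≈ 399

Setting both brackets to zero gives the nullclines N_1 + 1.69N_2 = 729 and 0.29N_1 + N_2 = 415.
Substituting N_2 = 415 - 0.29N_1 into the first: N_1(1 - 1.69·0.29) = 729 - 1.69·415.
So N_1* = 27.6/0.51 = 54.2, and then N_2* = 415 - 0.29·54.2 = 399.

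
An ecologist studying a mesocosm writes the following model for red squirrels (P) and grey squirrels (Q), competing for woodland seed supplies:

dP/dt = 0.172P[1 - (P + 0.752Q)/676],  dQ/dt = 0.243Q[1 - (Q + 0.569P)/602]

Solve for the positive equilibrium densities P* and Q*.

Setting both brackets to zero gives the nullclines P + 0.752Q = 676 and 0.569P + Q = 602.
Substituting Q = 602 - 0.569P into the first: P(1 - 0.752·0.569) = 676 - 0.752·602.
So P* = 223/0.572 = 390, and then Q* = 602 - 0.569·390 = 380.

P* ≈ 390, Q* ≈ 380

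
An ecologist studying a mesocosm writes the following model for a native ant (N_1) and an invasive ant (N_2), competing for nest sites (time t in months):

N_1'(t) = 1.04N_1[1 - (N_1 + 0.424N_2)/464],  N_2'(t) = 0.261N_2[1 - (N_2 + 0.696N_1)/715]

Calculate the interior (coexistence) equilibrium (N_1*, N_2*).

Setting both brackets to zero gives the nullclines N_1 + 0.424N_2 = 464 and 0.696N_1 + N_2 = 715.
Substituting N_2 = 715 - 0.696N_1 into the first: N_1(1 - 0.424·0.696) = 464 - 0.424·715.
So N_1* = 161/0.705 = 228, and then N_2* = 715 - 0.696·228 = 556.

N_1* ≈ 228, N_2* ≈ 556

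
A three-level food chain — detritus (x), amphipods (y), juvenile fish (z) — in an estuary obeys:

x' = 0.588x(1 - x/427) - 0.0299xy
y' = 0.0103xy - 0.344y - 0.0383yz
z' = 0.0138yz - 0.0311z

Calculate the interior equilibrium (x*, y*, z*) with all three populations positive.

From dz/dt = 0: 0.0138y* = 0.0311, so y* = 2.25.
From dx/dt = 0: 0.588(1 - x*/427) = 0.0299·2.25, giving x* = 427·(1 - 0.115) = 378.
From dy/dt = 0: 0.0103·378 - 0.344 = 0.0383z*, so z* = 3.55/0.0383 = 92.7.

x* ≈ 378, y* ≈ 2.25, z* ≈ 92.7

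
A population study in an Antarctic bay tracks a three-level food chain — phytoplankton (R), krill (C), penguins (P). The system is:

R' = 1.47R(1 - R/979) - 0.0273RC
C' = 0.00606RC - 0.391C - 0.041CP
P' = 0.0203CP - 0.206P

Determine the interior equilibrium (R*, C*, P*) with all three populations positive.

From dP/dt = 0: 0.0203C* = 0.206, so C* = 10.1.
From dR/dt = 0: 1.47(1 - R*/979) = 0.0273·10.1, giving R* = 979·(1 - 0.188) = 794.
From dC/dt = 0: 0.00606·794 - 0.391 = 0.041P*, so P* = 4.42/0.041 = 108.

R* ≈ 794, C* ≈ 10.1, P* ≈ 108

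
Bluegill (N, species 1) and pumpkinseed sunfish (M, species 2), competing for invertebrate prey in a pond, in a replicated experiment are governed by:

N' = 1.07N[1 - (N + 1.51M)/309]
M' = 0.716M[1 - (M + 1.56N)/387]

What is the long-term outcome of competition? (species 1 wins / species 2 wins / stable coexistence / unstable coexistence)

Compare the nullcline intercepts: K1/α12 = 309/1.51 = 205 < K2 = 387; K2/α21 = 387/1.56 = 248 < K1 = 309.
Since both are reversed, neither can invade when rare; the interior point is a saddle.

unstable coexistence (outcome depends on initial conditions)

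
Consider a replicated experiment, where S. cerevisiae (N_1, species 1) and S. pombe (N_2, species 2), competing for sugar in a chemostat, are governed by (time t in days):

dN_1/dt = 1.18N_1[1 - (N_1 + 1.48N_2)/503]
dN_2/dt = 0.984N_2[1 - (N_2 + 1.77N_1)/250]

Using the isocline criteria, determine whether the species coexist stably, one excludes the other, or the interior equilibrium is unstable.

species 1 excludes species 2

Compare the nullcline intercepts: K1/α12 = 503/1.48 = 340 > K2 = 250; K2/α21 = 250/1.77 = 141 < K1 = 503.
Since the inequalities point opposite ways, species 1 can invade but species 2 cannot.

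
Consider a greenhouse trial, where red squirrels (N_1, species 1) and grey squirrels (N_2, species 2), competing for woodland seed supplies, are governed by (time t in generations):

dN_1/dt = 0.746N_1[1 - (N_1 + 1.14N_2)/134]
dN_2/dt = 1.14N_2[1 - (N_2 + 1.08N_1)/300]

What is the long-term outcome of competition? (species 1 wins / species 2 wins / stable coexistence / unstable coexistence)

species 2 excludes species 1

Compare the nullcline intercepts: K1/α12 = 134/1.14 = 118 < K2 = 300; K2/α21 = 300/1.08 = 278 > K1 = 134.
Since the inequalities point opposite ways, species 2 can invade but species 1 cannot.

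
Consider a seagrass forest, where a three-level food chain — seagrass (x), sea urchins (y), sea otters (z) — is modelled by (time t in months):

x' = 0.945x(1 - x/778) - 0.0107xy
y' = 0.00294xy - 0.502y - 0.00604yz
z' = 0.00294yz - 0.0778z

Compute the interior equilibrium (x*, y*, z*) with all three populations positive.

x* ≈ 545, y* ≈ 26.5, z* ≈ 182

From dz/dt = 0: 0.00294y* = 0.0778, so y* = 26.5.
From dx/dt = 0: 0.945(1 - x*/778) = 0.0107·26.5, giving x* = 778·(1 - 0.3) = 545.
From dy/dt = 0: 0.00294·545 - 0.502 = 0.00604z*, so z* = 1.1/0.00604 = 182.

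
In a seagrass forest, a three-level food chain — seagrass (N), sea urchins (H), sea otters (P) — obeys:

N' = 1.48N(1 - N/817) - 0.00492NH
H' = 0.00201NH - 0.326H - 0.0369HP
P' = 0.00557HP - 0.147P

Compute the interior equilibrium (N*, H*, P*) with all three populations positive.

From dP/dt = 0: 0.00557H* = 0.147, so H* = 26.4.
From dN/dt = 0: 1.48(1 - N*/817) = 0.00492·26.4, giving N* = 817·(1 - 0.0877) = 745.
From dH/dt = 0: 0.00201·745 - 0.326 = 0.0369P*, so P* = 1.17/0.0369 = 31.8.

N* ≈ 745, H* ≈ 26.4, P* ≈ 31.8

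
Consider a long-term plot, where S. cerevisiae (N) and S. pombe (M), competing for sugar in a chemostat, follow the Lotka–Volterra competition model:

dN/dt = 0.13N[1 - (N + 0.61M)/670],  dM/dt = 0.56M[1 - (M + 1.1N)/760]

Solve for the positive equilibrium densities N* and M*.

Setting both brackets to zero gives the nullclines N + 0.61M = 670 and 1.1N + M = 760.
Substituting M = 760 - 1.1N into the first: N(1 - 0.61·1.1) = 670 - 0.61·760.
So N* = 206/0.329 = 627, and then M* = 760 - 1.1·627 = 69.9.

N* ≈ 627, M* ≈ 69.9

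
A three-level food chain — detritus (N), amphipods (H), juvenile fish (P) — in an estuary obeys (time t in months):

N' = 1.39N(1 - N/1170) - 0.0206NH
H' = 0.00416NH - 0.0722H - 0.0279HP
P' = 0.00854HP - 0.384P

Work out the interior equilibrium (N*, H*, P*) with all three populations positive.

From dP/dt = 0: 0.00854H* = 0.384, so H* = 45.
From dN/dt = 0: 1.39(1 - N*/1170) = 0.0206·45, giving N* = 1170·(1 - 0.666) = 390.
From dH/dt = 0: 0.00416·390 - 0.0722 = 0.0279P*, so P* = 1.55/0.0279 = 55.6.

N* ≈ 390, H* ≈ 45, P* ≈ 55.6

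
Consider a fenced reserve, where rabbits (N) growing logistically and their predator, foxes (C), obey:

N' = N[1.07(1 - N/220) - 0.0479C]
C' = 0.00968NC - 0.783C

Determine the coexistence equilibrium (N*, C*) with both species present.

N* ≈ 80.9, C* ≈ 14.1

From dC/dt = 0 with C > 0: 0.00968N* = 0.783, so N* = 80.9.
Substitute into dN/dt = 0: 1.07(1 - 80.9/220) = 0.0479C*.
The bracket is 0.632, giving C* = 0.677/0.0479 = 14.1.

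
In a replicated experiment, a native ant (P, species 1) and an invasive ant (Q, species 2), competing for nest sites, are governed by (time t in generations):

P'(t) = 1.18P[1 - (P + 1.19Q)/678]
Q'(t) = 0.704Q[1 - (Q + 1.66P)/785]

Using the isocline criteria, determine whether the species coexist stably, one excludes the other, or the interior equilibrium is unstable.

Compare the nullcline intercepts: K1/α12 = 678/1.19 = 570 < K2 = 785; K2/α21 = 785/1.66 = 473 < K1 = 678.
Since both are reversed, neither can invade when rare; the interior point is a saddle.

unstable coexistence (outcome depends on initial conditions)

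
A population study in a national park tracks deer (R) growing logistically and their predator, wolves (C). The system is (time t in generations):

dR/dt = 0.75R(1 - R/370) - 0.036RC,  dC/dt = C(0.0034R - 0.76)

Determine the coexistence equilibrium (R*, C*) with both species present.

R* ≈ 224, C* ≈ 8.25

From dC/dt = 0 with C > 0: 0.0034R* = 0.76, so R* = 224.
Substitute into dR/dt = 0: 0.75(1 - 224/370) = 0.036C*.
The bracket is 0.396, giving C* = 0.297/0.036 = 8.25.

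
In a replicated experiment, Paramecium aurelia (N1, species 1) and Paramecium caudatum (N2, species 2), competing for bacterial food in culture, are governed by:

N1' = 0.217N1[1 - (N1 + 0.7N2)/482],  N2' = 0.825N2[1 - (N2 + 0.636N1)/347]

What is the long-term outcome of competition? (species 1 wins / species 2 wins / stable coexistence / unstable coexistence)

stable coexistence

Compare the nullcline intercepts: K1/α12 = 482/0.7 = 689 > K2 = 347; K2/α21 = 347/0.636 = 546 > K1 = 482.
Since both inequalities hold, each species can invade when rare, so the interior equilibrium is stable.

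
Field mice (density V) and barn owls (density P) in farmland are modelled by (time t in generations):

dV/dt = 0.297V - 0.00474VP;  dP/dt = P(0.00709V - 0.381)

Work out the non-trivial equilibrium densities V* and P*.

V* ≈ 53.7, P* ≈ 62.7

Set dP/dt = 0 with P > 0: 0.00709V - 0.381 = 0, so V* = 0.381/0.00709 = 53.7.
Set dV/dt = 0 with V > 0: 0.297 - 0.00474P = 0, so P* = 0.297/0.00474 = 62.7.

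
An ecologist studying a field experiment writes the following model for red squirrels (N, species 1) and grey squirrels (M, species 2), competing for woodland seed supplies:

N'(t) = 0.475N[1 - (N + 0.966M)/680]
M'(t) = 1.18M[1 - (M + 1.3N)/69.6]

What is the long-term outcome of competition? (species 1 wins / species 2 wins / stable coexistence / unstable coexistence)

species 1 excludes species 2

Compare the nullcline intercepts: K1/α12 = 680/0.966 = 704 > K2 = 69.6; K2/α21 = 69.6/1.3 = 53.5 < K1 = 680.
Since the inequalities point opposite ways, species 1 can invade but species 2 cannot.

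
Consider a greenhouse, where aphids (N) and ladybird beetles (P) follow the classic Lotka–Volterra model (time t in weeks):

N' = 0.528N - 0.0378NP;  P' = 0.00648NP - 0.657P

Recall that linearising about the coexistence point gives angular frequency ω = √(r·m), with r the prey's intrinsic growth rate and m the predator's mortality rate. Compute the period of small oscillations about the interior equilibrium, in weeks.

Here r = 0.528 and m = 0.657, so r·m = 0.347.
ω = √0.347 = 0.589 per week, hence T = 2π/ω ≈ 10.7 weeks.

T ≈ 10.7 weeks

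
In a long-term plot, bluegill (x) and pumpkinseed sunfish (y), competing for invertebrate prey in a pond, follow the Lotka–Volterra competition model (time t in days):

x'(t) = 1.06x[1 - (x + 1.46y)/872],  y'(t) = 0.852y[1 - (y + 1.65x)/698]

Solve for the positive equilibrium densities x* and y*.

Setting both brackets to zero gives the nullclines x + 1.46y = 872 and 1.65x + y = 698.
Substituting y = 698 - 1.65x into the first: x(1 - 1.46·1.65) = 872 - 1.46·698.
So x* = -147/-1.41 = 104, and then y* = 698 - 1.65·104 = 526.

x* ≈ 104, y* ≈ 526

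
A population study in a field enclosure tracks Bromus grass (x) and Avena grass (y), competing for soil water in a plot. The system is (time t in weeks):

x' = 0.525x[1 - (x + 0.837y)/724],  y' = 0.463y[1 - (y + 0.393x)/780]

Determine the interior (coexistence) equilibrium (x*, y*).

x* ≈ 106, y* ≈ 738

Setting both brackets to zero gives the nullclines x + 0.837y = 724 and 0.393x + y = 780.
Substituting y = 780 - 0.393x into the first: x(1 - 0.837·0.393) = 724 - 0.837·780.
So x* = 71.1/0.671 = 106, and then y* = 780 - 0.393·106 = 738.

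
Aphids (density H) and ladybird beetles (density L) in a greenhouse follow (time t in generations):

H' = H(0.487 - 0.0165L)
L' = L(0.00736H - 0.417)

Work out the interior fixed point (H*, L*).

H* ≈ 56.7, L* ≈ 29.5

Set dL/dt = 0 with L > 0: 0.00736H - 0.417 = 0, so H* = 0.417/0.00736 = 56.7.
Set dH/dt = 0 with H > 0: 0.487 - 0.0165L = 0, so L* = 0.487/0.0165 = 29.5.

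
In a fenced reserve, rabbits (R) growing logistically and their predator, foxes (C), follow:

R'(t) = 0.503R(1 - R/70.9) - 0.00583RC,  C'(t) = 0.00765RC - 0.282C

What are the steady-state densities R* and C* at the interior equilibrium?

R* ≈ 36.9, C* ≈ 41.4

From dC/dt = 0 with C > 0: 0.00765R* = 0.282, so R* = 36.9.
Substitute into dR/dt = 0: 0.503(1 - 36.9/70.9) = 0.00583C*.
The bracket is 0.48, giving C* = 0.241/0.00583 = 41.4.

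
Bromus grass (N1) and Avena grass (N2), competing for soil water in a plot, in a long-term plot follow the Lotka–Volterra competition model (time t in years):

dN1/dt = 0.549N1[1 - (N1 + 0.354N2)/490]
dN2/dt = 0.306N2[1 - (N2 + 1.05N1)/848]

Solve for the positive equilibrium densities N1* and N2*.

Setting both brackets to zero gives the nullclines N1 + 0.354N2 = 490 and 1.05N1 + N2 = 848.
Substituting N2 = 848 - 1.05N1 into the first: N1(1 - 0.354·1.05) = 490 - 0.354·848.
So N1* = 190/0.628 = 302, and then N2* = 848 - 1.05·302 = 531.

N1* ≈ 302, N2* ≈ 531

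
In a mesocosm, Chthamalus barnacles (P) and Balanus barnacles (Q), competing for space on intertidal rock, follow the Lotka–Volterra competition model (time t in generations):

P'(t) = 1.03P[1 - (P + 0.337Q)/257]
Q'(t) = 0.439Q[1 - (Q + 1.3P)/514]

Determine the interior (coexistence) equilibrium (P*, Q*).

Setting both brackets to zero gives the nullclines P + 0.337Q = 257 and 1.3P + Q = 514.
Substituting Q = 514 - 1.3P into the first: P(1 - 0.337·1.3) = 257 - 0.337·514.
So P* = 83.8/0.562 = 149, and then Q* = 514 - 1.3·149 = 320.

P* ≈ 149, Q* ≈ 320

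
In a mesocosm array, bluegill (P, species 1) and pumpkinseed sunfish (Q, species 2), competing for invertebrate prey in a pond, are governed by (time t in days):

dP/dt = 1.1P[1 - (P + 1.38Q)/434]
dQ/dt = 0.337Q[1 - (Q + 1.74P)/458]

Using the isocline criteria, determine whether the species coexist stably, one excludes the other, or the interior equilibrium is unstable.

unstable coexistence (outcome depends on initial conditions)

Compare the nullcline intercepts: K1/α12 = 434/1.38 = 314 < K2 = 458; K2/α21 = 458/1.74 = 263 < K1 = 434.
Since both are reversed, neither can invade when rare; the interior point is a saddle.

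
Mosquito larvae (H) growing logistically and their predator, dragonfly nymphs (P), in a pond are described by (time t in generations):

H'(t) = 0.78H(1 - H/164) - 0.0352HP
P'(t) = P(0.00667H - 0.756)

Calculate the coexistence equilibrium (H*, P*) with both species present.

From dP/dt = 0 with P > 0: 0.00667H* = 0.756, so H* = 113.
Substitute into dH/dt = 0: 0.78(1 - 113/164) = 0.0352P*.
The bracket is 0.309, giving P* = 0.241/0.0352 = 6.84.

H* ≈ 113, P* ≈ 6.84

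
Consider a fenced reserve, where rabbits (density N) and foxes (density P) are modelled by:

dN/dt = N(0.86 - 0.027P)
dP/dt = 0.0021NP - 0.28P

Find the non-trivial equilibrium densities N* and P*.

Set dP/dt = 0 with P > 0: 0.0021N - 0.28 = 0, so N* = 0.28/0.0021 = 133.
Set dN/dt = 0 with N > 0: 0.86 - 0.027P = 0, so P* = 0.86/0.027 = 31.9.

N* ≈ 133, P* ≈ 31.9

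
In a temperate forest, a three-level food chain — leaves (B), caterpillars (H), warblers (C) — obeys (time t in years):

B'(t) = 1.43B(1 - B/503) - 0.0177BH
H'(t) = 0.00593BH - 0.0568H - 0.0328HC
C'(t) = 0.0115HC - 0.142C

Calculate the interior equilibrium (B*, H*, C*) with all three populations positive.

From dC/dt = 0: 0.0115H* = 0.142, so H* = 12.3.
From dB/dt = 0: 1.43(1 - B*/503) = 0.0177·12.3, giving B* = 503·(1 - 0.153) = 426.
From dH/dt = 0: 0.00593·426 - 0.0568 = 0.0328C*, so C* = 2.47/0.0328 = 75.3.

B* ≈ 426, H* ≈ 12.3, C* ≈ 75.3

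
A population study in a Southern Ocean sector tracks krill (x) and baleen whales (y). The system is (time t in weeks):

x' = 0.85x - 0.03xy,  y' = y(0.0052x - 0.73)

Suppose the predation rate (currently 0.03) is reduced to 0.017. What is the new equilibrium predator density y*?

y* ≈ 50

At the interior fixed point, setting dx/dt = 0 with x > 0 fixes y* = (prey growth rate)/(xy coefficient) — independent of the other coefficients.
With the change, y* = 0.85/0.017 = 50; it rises from 28.3.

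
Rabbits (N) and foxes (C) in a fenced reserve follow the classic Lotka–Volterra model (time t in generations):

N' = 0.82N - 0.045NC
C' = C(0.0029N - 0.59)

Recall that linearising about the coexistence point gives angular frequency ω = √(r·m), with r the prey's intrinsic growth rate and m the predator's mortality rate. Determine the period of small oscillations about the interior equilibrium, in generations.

T ≈ 9.03 generations

Here r = 0.82 and m = 0.59, so r·m = 0.484.
ω = √0.484 = 0.696 per generation, hence T = 2π/ω ≈ 9.03 generations.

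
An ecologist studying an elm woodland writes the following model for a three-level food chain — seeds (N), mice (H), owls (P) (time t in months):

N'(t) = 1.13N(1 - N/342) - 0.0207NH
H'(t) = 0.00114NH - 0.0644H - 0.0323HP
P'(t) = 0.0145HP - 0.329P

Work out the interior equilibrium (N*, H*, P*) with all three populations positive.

N* ≈ 200, H* ≈ 22.7, P* ≈ 5.06

From dP/dt = 0: 0.0145H* = 0.329, so H* = 22.7.
From dN/dt = 0: 1.13(1 - N*/342) = 0.0207·22.7, giving N* = 342·(1 - 0.416) = 200.
From dH/dt = 0: 0.00114·200 - 0.0644 = 0.0323P*, so P* = 0.163/0.0323 = 5.06.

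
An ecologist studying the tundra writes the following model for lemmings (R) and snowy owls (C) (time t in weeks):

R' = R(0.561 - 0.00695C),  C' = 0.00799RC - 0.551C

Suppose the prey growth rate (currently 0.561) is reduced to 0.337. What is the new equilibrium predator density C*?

C* ≈ 48.5

At the interior fixed point, setting dR/dt = 0 with R > 0 fixes C* = (prey growth rate)/(RC coefficient) — independent of the other coefficients.
With the change, C* = 0.337/0.00695 = 48.5; it falls from 80.7.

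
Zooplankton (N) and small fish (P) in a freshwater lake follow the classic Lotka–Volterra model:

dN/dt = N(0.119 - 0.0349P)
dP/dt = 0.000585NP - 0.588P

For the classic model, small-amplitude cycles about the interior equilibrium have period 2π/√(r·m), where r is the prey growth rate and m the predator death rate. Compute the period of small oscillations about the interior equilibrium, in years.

T ≈ 23.8 years

Here r = 0.119 and m = 0.588, so r·m = 0.07.
ω = √0.07 = 0.265 per year, hence T = 2π/ω ≈ 23.8 years.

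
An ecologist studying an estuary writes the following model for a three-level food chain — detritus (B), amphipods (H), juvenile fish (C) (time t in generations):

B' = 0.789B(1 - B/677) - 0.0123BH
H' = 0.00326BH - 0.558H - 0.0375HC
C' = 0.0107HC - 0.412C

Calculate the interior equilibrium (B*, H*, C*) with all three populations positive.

B* ≈ 271, H* ≈ 38.5, C* ≈ 8.65

From dC/dt = 0: 0.0107H* = 0.412, so H* = 38.5.
From dB/dt = 0: 0.789(1 - B*/677) = 0.0123·38.5, giving B* = 677·(1 - 0.6) = 271.
From dH/dt = 0: 0.00326·271 - 0.558 = 0.0375C*, so C* = 0.324/0.0375 = 8.65.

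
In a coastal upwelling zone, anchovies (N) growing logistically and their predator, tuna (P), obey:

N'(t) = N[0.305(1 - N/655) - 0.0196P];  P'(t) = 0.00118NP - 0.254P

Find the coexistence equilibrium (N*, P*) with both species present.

From dP/dt = 0 with P > 0: 0.00118N* = 0.254, so N* = 215.
Substitute into dN/dt = 0: 0.305(1 - 215/655) = 0.0196P*.
The bracket is 0.671, giving P* = 0.205/0.0196 = 10.4.

N* ≈ 215, P* ≈ 10.4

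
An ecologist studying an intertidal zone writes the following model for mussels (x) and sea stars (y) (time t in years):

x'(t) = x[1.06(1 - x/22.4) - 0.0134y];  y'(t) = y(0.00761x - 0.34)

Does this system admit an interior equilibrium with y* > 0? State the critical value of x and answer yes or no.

Threshold x = 44.7; K < 44.7, so no, the predator goes extinct.

The predator equation gives dy/dt > 0 only when x > 0.34/0.00761 = 44.7.
Without the predator, x → K = 22.4. Since 22.4 < 44.7, the predator cannot invade.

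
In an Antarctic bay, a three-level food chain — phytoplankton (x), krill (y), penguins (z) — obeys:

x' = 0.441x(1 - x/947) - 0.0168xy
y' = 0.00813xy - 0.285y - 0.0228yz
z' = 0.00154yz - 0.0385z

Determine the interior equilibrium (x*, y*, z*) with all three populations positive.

x* ≈ 45.1, y* ≈ 25, z* ≈ 3.58

From dz/dt = 0: 0.00154y* = 0.0385, so y* = 25.
From dx/dt = 0: 0.441(1 - x*/947) = 0.0168·25, giving x* = 947·(1 - 0.952) = 45.1.
From dy/dt = 0: 0.00813·45.1 - 0.285 = 0.0228z*, so z* = 0.0816/0.0228 = 3.58.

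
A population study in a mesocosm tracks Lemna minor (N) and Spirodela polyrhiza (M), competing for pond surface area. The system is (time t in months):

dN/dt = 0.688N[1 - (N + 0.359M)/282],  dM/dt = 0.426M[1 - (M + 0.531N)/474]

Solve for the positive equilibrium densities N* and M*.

N* ≈ 138, M* ≈ 401

Setting both brackets to zero gives the nullclines N + 0.359M = 282 and 0.531N + M = 474.
Substituting M = 474 - 0.531N into the first: N(1 - 0.359·0.531) = 282 - 0.359·474.
So N* = 112/0.809 = 138, and then M* = 474 - 0.531·138 = 401.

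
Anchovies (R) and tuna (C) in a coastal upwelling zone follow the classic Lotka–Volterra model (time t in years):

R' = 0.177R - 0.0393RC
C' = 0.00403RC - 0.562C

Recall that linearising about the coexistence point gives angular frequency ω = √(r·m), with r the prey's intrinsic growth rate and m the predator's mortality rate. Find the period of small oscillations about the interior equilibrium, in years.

T ≈ 19.9 years

Here r = 0.177 and m = 0.562, so r·m = 0.0995.
ω = √0.0995 = 0.315 per year, hence T = 2π/ω ≈ 19.9 years.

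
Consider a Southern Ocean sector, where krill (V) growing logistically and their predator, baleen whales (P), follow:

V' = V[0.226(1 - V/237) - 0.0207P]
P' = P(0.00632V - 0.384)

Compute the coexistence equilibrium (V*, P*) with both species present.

From dP/dt = 0 with P > 0: 0.00632V* = 0.384, so V* = 60.8.
Substitute into dV/dt = 0: 0.226(1 - 60.8/237) = 0.0207P*.
The bracket is 0.744, giving P* = 0.168/0.0207 = 8.12.

V* ≈ 60.8, P* ≈ 8.12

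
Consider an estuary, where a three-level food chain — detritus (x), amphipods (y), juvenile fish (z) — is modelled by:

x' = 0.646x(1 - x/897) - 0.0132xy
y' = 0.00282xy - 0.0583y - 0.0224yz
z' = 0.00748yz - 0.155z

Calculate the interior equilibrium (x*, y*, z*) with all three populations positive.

x* ≈ 517, y* ≈ 20.7, z* ≈ 62.5

From dz/dt = 0: 0.00748y* = 0.155, so y* = 20.7.
From dx/dt = 0: 0.646(1 - x*/897) = 0.0132·20.7, giving x* = 897·(1 - 0.423) = 517.
From dy/dt = 0: 0.00282·517 - 0.0583 = 0.0224z*, so z* = 1.4/0.0224 = 62.5.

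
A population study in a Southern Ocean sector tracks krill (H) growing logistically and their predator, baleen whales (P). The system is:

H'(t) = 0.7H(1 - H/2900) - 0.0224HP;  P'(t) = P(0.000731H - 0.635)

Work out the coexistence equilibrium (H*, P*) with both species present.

H* ≈ 869, P* ≈ 21.9

From dP/dt = 0 with P > 0: 0.000731H* = 0.635, so H* = 869.
Substitute into dH/dt = 0: 0.7(1 - 869/2900) = 0.0224P*.
The bracket is 0.7, giving P* = 0.49/0.0224 = 21.9.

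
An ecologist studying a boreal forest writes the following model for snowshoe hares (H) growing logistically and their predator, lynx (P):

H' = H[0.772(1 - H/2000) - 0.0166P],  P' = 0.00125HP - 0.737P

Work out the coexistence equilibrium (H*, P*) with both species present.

H* ≈ 590, P* ≈ 32.8

From dP/dt = 0 with P > 0: 0.00125H* = 0.737, so H* = 590.
Substitute into dH/dt = 0: 0.772(1 - 590/2000) = 0.0166P*.
The bracket is 0.705, giving P* = 0.544/0.0166 = 32.8.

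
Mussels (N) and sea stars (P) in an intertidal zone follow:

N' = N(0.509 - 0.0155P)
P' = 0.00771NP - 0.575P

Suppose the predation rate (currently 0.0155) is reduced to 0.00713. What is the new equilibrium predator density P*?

At the interior fixed point, setting dN/dt = 0 with N > 0 fixes P* = (prey growth rate)/(NP coefficient) — independent of the other coefficients.
With the change, P* = 0.509/0.00713 = 71.4; it rises from 32.8.

P* ≈ 71.4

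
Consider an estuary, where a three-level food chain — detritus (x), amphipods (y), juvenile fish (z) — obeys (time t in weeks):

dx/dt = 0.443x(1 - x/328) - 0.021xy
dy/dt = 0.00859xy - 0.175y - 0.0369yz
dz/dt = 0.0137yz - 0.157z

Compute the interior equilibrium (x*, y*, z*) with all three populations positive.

x* ≈ 150, y* ≈ 11.5, z* ≈ 30.1

From dz/dt = 0: 0.0137y* = 0.157, so y* = 11.5.
From dx/dt = 0: 0.443(1 - x*/328) = 0.021·11.5, giving x* = 328·(1 - 0.543) = 150.
From dy/dt = 0: 0.00859·150 - 0.175 = 0.0369z*, so z* = 1.11/0.0369 = 30.1.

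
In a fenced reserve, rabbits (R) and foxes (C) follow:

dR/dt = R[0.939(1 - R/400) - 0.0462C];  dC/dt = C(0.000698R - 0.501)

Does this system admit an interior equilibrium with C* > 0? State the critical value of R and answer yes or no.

The predator equation gives dC/dt > 0 only when R > 0.501/0.000698 = 718.
Without the predator, R → K = 400. Since 400 < 718, the predator cannot invade.

Threshold R = 718; K < 718, so no, the predator goes extinct.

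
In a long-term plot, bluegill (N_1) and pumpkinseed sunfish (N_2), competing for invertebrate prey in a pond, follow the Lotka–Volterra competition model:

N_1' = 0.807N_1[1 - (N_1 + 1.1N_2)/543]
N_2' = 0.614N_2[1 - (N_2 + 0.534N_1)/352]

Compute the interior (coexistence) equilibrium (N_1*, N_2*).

Setting both brackets to zero gives the nullclines N_1 + 1.1N_2 = 543 and 0.534N_1 + N_2 = 352.
Substituting N_2 = 352 - 0.534N_1 into the first: N_1(1 - 1.1·0.534) = 543 - 1.1·352.
So N_1* = 156/0.413 = 378, and then N_2* = 352 - 0.534·378 = 150.

N_1* ≈ 378, N_2* ≈ 150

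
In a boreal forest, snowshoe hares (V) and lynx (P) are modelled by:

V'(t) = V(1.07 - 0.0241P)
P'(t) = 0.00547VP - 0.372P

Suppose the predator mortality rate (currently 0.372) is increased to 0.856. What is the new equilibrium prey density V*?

V* ≈ 156

At the interior fixed point, setting dP/dt = 0 with P > 0 fixes V* = (predator death rate)/(VP coefficient) — independent of the other coefficients.
With the change, V* = 0.856/0.00547 = 156; it rises from 68.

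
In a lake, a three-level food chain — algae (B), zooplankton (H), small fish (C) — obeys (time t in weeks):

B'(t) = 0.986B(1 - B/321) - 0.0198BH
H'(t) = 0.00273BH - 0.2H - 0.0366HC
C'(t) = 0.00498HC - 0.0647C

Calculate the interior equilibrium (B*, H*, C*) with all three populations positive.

B* ≈ 237, H* ≈ 13, C* ≈ 12.2

From dC/dt = 0: 0.00498H* = 0.0647, so H* = 13.
From dB/dt = 0: 0.986(1 - B*/321) = 0.0198·13, giving B* = 321·(1 - 0.261) = 237.
From dH/dt = 0: 0.00273·237 - 0.2 = 0.0366C*, so C* = 0.448/0.0366 = 12.2.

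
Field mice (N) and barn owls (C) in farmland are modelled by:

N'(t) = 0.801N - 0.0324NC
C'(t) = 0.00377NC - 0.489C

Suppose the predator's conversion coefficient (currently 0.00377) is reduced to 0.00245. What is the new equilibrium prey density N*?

N* ≈ 200

At the interior fixed point, setting dC/dt = 0 with C > 0 fixes N* = (predator death rate)/(NC coefficient) — independent of the other coefficients.
With the change, N* = 0.489/0.00245 = 200; it rises from 130.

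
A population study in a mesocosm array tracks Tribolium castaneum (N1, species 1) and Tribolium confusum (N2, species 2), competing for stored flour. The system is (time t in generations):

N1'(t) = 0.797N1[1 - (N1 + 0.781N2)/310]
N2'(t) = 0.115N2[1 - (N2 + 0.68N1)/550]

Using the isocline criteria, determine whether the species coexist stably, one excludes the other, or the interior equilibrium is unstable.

Compare the nullcline intercepts: K1/α12 = 310/0.781 = 397 < K2 = 550; K2/α21 = 550/0.68 = 809 > K1 = 310.
Since the inequalities point opposite ways, species 2 can invade but species 1 cannot.

species 2 excludes species 1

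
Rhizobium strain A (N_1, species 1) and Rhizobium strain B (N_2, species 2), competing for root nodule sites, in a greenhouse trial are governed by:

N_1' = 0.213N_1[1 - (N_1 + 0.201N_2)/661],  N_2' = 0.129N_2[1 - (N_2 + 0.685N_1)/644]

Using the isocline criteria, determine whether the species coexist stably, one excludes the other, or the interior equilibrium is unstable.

Compare the nullcline intercepts: K1/α12 = 661/0.201 = 3290 > K2 = 644; K2/α21 = 644/0.685 = 940 > K1 = 661.
Since both inequalities hold, each species can invade when rare, so the interior equilibrium is stable.

stable coexistence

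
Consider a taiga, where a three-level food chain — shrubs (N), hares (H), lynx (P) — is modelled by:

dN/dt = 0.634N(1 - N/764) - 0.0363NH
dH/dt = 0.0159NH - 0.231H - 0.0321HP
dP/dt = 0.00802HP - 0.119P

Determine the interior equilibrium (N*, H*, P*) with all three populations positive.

N* ≈ 115, H* ≈ 14.8, P* ≈ 49.7

From dP/dt = 0: 0.00802H* = 0.119, so H* = 14.8.
From dN/dt = 0: 0.634(1 - N*/764) = 0.0363·14.8, giving N* = 764·(1 - 0.85) = 115.
From dH/dt = 0: 0.0159·115 - 0.231 = 0.0321P*, so P* = 1.6/0.0321 = 49.7.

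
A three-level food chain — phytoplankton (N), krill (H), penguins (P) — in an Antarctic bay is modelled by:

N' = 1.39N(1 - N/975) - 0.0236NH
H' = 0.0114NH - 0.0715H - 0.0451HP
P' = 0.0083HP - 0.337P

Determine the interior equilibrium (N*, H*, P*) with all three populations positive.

N* ≈ 303, H* ≈ 40.6, P* ≈ 75

From dP/dt = 0: 0.0083H* = 0.337, so H* = 40.6.
From dN/dt = 0: 1.39(1 - N*/975) = 0.0236·40.6, giving N* = 975·(1 - 0.689) = 303.
From dH/dt = 0: 0.0114·303 - 0.0715 = 0.0451P*, so P* = 3.38/0.0451 = 75.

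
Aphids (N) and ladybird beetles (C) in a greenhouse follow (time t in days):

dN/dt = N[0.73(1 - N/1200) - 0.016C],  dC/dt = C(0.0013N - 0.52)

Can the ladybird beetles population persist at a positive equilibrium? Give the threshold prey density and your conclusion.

Threshold N = 400; K > 400, so yes, the predator persists.

The predator equation gives dC/dt > 0 only when N > 0.52/0.0013 = 400.
Without the predator, N → K = 1200. Since 1200 > 400, the predator can invade and persist.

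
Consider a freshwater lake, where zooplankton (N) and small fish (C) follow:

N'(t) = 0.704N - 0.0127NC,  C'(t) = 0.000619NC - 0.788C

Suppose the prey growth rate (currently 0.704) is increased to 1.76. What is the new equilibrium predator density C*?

At the interior fixed point, setting dN/dt = 0 with N > 0 fixes C* = (prey growth rate)/(NC coefficient) — independent of the other coefficients.
With the change, C* = 1.76/0.0127 = 139; it rises from 55.4.

C* ≈ 139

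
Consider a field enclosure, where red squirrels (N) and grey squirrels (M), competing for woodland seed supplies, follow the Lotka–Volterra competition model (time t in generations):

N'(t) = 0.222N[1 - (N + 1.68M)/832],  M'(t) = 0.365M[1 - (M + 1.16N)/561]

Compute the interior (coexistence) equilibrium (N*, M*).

N* ≈ 116, M* ≈ 426

Setting both brackets to zero gives the nullclines N + 1.68M = 832 and 1.16N + M = 561.
Substituting M = 561 - 1.16N into the first: N(1 - 1.68·1.16) = 832 - 1.68·561.
So N* = -110/-0.949 = 116, and then M* = 561 - 1.16·116 = 426.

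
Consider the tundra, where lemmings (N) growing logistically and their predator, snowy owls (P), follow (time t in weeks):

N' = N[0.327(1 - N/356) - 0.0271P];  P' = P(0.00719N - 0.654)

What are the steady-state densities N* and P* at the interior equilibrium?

From dP/dt = 0 with P > 0: 0.00719N* = 0.654, so N* = 91.
Substitute into dN/dt = 0: 0.327(1 - 91/356) = 0.0271P*.
The bracket is 0.744, giving P* = 0.243/0.0271 = 8.98.

N* ≈ 91, P* ≈ 8.98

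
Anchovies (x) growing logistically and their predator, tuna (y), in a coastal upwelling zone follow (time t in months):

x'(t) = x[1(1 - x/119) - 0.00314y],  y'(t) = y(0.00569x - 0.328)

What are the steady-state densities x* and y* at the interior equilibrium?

x* ≈ 57.6, y* ≈ 164

From dy/dt = 0 with y > 0: 0.00569x* = 0.328, so x* = 57.6.
Substitute into dx/dt = 0: 1(1 - 57.6/119) = 0.00314y*.
The bracket is 0.516, giving y* = 0.516/0.00314 = 164.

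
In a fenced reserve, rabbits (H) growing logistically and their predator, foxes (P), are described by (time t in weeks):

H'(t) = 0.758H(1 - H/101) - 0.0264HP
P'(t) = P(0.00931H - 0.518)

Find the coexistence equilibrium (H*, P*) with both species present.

H* ≈ 55.6, P* ≈ 12.9

From dP/dt = 0 with P > 0: 0.00931H* = 0.518, so H* = 55.6.
Substitute into dH/dt = 0: 0.758(1 - 55.6/101) = 0.0264P*.
The bracket is 0.449, giving P* = 0.34/0.0264 = 12.9.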